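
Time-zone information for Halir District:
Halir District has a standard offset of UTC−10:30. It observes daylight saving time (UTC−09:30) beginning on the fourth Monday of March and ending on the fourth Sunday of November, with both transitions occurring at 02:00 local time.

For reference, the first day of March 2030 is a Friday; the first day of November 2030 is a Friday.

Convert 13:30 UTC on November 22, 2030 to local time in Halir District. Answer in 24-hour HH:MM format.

1 March 2030 is a Friday, so the first Monday is March 4 and the fourth is March 25.
1 November 2030 is a Friday, so the first Sunday is November 3 and the fourth is November 24.
At the standard offset (UTC−10:30), 13:30 UTC − 10h30m = 03:00 Halir District standard time.
Daylight saving runs 25 March – 24 November; the standard-time date in Halir District, November 22, 2030, is inside that window, so Halir District is at UTC−09:30.
13:30 UTC − 9h30m = 04:00 local.

04:00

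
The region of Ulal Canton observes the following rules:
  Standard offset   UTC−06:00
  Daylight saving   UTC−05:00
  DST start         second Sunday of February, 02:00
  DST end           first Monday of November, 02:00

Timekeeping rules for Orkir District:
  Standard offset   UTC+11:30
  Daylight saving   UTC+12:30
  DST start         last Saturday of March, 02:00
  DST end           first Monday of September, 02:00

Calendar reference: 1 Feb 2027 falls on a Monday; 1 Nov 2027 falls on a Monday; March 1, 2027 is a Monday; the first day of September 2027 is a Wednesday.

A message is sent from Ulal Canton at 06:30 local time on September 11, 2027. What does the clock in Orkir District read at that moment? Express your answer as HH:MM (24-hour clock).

23:00

1 February 2027 is a Monday, so the first Sunday is February 7 and the second is February 14.
1 November 2027 is a Monday, so the first Monday is November 1.
Daylight saving runs 14 February – 1 November; September 11, 2027 is inside that window, so Ulal Canton is at UTC−05:00.
06:30 Ulal Canton + 5h = 11:30 UTC.
1 March 2027 is a Monday, so Saturdays fall on 6, 13, 20, 27; the last is March 27.
1 September 2027 is a Wednesday, so the first Monday is September 6.
At the standard offset (UTC+11:30), 11:30 UTC + 11h30m = 23:00 Orkir District standard time.
The standard-time date in Orkir District, September 11, 2027, is outside the daylight-saving period (27 March – 6 September), so Orkir District is on standard time, UTC+11:30.
11:30 UTC + 11h30m = 23:00 Orkir District.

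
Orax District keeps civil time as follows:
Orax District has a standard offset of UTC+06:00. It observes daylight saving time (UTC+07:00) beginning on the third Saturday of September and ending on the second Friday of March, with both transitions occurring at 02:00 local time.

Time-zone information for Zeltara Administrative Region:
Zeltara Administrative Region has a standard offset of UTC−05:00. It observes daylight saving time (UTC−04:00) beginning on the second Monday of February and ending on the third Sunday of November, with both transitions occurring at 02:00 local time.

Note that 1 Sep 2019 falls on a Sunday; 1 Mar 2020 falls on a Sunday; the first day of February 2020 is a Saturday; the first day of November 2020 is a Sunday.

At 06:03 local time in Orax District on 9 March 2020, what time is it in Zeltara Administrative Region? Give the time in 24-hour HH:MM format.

19:03

1 September 2019 is a Sunday, so the first Saturday is September 7 and the third is September 21.
1 March 2020 is a Sunday, so the first Friday is March 6 and the second is March 13.
Daylight saving runs 21 September 2019 – 13 March 2020; 9 March 2020 is inside that window, so Orax District is at UTC+07:00.
06:03 Orax District − 7h = 23:03 UTC (rolling into the previous day, 8 March 2020).
1 February 2020 is a Saturday, so the first Monday is February 3 and the second is February 10.
1 November 2020 is a Sunday, so the first Sunday is November 1 and the third is November 15.
At the standard offset (UTC−05:00), 23:03 UTC − 5h = 18:03 Zeltara Administrative Region standard time.
The standard-time date in Zeltara Administrative Region, 8 March 2020, lies within the daylight-saving period (10 February – 15 November), so Zeltara Administrative Region is on daylight time, UTC−04:00.
23:03 UTC − 4h = 19:03 Zeltara Administrative Region.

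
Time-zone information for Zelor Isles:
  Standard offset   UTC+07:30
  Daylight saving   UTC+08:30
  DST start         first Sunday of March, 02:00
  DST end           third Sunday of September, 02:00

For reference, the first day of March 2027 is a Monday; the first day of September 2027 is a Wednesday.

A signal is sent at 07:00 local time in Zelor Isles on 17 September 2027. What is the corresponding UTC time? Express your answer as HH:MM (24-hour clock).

22:30

1 March 2027 is a Monday, so the first Sunday is March 7.
1 September 2027 is a Wednesday, so the first Sunday is September 5 and the third is September 19.
Daylight saving runs 7 March – 19 September; 17 September 2027 is inside that window, so Zelor Isles is at UTC+08:30.
07:00 local − 8h30m = 22:30 UTC (rolling into the previous day, 16 September 2027).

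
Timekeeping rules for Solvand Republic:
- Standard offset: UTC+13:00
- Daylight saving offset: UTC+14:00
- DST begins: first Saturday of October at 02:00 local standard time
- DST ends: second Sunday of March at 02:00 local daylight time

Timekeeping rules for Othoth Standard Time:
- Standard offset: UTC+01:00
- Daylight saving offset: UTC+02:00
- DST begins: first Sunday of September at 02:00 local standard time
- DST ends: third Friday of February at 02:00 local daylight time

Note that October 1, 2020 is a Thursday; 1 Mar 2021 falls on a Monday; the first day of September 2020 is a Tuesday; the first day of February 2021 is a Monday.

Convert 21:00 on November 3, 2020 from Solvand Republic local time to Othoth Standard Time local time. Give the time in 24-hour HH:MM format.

09:00

1 October 2020 is a Thursday, so the first Saturday is October 3.
1 March 2021 is a Monday, so the first Sunday is March 7 and the second is March 14.
November 3, 2020 lies within the daylight-saving period (3 October 2020 – 14 March 2021), so Solvand Republic is on daylight time, UTC+14:00.
21:00 Solvand Republic − 14h = 07:00 UTC.
1 September 2020 is a Tuesday, so the first Sunday is September 6.
1 February 2021 is a Monday, so the first Friday is February 5 and the third is February 19.
At the standard offset (UTC+01:00), 07:00 UTC + 1h = 08:00 Othoth Standard Time standard time.
The standard-time date in Othoth Standard Time, November 3, 2020, lies within the daylight-saving period (6 September 2020 – 19 February 2021), so Othoth Standard Time is on daylight time, UTC+02:00.
07:00 UTC + 2h = 09:00 Othoth Standard Time.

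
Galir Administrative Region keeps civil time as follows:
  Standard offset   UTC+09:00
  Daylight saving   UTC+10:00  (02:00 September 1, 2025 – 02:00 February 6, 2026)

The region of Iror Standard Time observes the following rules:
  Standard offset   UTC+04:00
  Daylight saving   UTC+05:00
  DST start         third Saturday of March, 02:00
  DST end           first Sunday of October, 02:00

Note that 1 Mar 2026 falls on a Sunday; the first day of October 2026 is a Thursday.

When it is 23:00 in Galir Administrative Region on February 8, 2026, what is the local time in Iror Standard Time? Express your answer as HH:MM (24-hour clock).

18:00

Daylight saving runs 1 September 2025 – 6 February 2026; February 8, 2026 is outside that window, so Galir Administrative Region is on standard time at UTC+09:00.
23:00 Galir Administrative Region − 9h = 14:00 UTC.
1 March 2026 is a Sunday, so the first Saturday is March 7 and the third is March 21.
1 October 2026 is a Thursday, so the first Sunday is October 4.
At the standard offset (UTC+04:00), 14:00 UTC + 4h = 18:00 Iror Standard Time standard time.
The standard-time date in Iror Standard Time, February 8, 2026, is outside the daylight-saving period (21 March – 4 October), so Iror Standard Time is on standard time, UTC+04:00.
14:00 UTC + 4h = 18:00 Iror Standard Time.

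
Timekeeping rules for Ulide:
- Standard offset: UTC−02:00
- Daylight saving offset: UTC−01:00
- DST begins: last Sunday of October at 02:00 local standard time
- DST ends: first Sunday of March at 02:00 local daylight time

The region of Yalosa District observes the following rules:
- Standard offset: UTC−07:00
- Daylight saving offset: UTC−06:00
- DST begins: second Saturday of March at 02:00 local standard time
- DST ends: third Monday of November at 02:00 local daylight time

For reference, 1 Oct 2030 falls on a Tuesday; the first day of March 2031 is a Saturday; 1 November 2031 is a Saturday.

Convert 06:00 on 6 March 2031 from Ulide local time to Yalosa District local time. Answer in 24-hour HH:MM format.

1 October 2030 is a Tuesday, so Sundays fall on 6, 13, 20, 27; the last is October 27.
1 March 2031 is a Saturday, so the first Sunday is March 2.
6 March 2031 is outside the daylight-saving period (27 October 2030 – 2 March 2031), so Ulide is on standard time, UTC−02:00.
06:00 Ulide + 2h = 08:00 UTC.
1 March 2031 is a Saturday, so the first Saturday is March 1 and the second is March 8.
1 November 2031 is a Saturday, so the first Monday is November 3 and the third is November 17.
At the standard offset (UTC−07:00), 08:00 UTC − 7h = 01:00 Yalosa District standard time.
The standard-time date in Yalosa District, 6 March 2031, does not fall between 8 March and 17 November, so daylight saving is not in effect and Yalosa District is at UTC−07:00.
08:00 UTC − 7h = 01:00 Yalosa District.

01:00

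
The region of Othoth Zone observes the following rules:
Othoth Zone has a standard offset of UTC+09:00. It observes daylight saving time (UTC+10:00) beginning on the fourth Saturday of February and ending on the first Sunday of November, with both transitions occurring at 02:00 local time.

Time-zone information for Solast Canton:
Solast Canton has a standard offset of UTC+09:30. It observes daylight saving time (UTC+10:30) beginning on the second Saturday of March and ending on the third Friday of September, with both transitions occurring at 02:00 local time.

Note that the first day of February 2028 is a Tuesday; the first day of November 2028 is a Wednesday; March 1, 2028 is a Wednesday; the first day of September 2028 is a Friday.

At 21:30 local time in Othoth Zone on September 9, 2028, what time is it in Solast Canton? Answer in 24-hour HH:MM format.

1 February 2028 is a Tuesday, so the first Saturday is February 5 and the fourth is February 26.
1 November 2028 is a Wednesday, so the first Sunday is November 5.
Daylight saving runs 26 February – 5 November; September 9, 2028 is inside that window, so Othoth Zone is at UTC+10:00.
21:30 Othoth Zone − 10h = 11:30 UTC.
1 March 2028 is a Wednesday, so the first Saturday is March 4 and the second is March 11.
1 September 2028 is a Friday, so the first Friday is September 1 and the third is September 15.
At the standard offset (UTC+09:30), 11:30 UTC + 9h30m = 21:00 Solast Canton standard time.
The standard-time date in Solast Canton, September 9, 2028, lies within the daylight-saving period (11 March – 15 September), so Solast Canton is on daylight time, UTC+10:30.
11:30 UTC + 10h30m = 22:00 Solast Canton.

22:00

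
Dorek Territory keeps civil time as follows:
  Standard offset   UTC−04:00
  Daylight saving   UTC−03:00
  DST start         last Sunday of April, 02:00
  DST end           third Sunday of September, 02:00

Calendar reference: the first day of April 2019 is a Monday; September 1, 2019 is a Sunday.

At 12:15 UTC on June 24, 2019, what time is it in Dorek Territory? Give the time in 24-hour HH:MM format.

09:15

1 April 2019 is a Monday, so Sundays fall on 7, 14, 21, 28; the last is April 28.
1 September 2019 is a Sunday, so the first Sunday is September 1 and the third is September 15.
At the standard offset (UTC−04:00), 12:15 UTC − 4h = 08:15 Dorek Territory standard time.
Daylight saving runs 28 April – 15 September; the standard-time date in Dorek Territory, June 24, 2019, is inside that window, so Dorek Territory is at UTC−03:00.
12:15 UTC − 3h = 09:15 local.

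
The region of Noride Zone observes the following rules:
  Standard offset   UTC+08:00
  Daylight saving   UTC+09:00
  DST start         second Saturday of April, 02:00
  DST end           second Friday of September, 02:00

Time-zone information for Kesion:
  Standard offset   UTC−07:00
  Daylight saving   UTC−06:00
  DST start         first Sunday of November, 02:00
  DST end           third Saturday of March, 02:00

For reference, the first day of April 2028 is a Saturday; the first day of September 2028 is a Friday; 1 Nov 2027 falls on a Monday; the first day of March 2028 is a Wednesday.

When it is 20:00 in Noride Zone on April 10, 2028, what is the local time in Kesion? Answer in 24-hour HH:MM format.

04:00

1 April 2028 is a Saturday, so the first Saturday is April 1 and the second is April 8.
1 September 2028 is a Friday, so the first Friday is September 1 and the second is September 8.
April 10, 2028 lies within the daylight-saving period (8 April – 8 September), so Noride Zone is on daylight time, UTC+09:00.
20:00 Noride Zone − 9h = 11:00 UTC.
1 November 2027 is a Monday, so the first Sunday is November 7.
1 March 2028 is a Wednesday, so the first Saturday is March 4 and the third is March 18.
At the standard offset (UTC−07:00), 11:00 UTC − 7h = 04:00 Kesion standard time.
The standard-time date in Kesion, April 10, 2028, is outside the daylight-saving period (7 November 2027 – 18 March 2028), so Kesion is on standard time, UTC−07:00.
11:00 UTC − 7h = 04:00 Kesion.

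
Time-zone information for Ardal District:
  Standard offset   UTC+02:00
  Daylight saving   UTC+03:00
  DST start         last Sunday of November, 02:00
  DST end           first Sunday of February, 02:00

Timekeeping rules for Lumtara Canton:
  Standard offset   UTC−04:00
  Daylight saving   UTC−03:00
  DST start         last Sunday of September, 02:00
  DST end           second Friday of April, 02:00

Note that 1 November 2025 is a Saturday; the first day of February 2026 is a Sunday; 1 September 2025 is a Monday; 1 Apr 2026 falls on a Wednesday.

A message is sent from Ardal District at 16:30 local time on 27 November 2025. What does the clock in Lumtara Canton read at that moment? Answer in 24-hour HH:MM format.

1 November 2025 is a Saturday, so Sundays fall on 2, 9, 16, 23, 30; the last is November 30.
1 February 2026 is a Sunday, so the first Sunday is February 1.
27 November 2025 is outside the daylight-saving period (30 November 2025 – 1 February 2026), so Ardal District is on standard time, UTC+02:00.
16:30 Ardal District − 2h = 14:30 UTC.
1 September 2025 is a Monday, so Sundays fall on 7, 14, 21, 28; the last is September 28.
1 April 2026 is a Wednesday, so the first Friday is April 3 and the second is April 10.
At the standard offset (UTC−04:00), 14:30 UTC − 4h = 10:30 Lumtara Canton standard time.
The standard-time date in Lumtara Canton, 27 November 2025, falls between 28 September 2025 and 10 April 2026, so daylight saving is in effect and Lumtara Canton is at UTC−03:00.
14:30 UTC − 3h = 11:30 Lumtara Canton.

11:30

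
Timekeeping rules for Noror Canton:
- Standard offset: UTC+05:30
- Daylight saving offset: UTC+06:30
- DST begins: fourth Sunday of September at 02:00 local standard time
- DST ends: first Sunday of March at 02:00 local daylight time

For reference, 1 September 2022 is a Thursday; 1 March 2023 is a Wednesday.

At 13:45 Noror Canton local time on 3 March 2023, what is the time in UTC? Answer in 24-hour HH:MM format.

07:15

1 September 2022 is a Thursday, so the first Sunday is September 4 and the fourth is September 25.
1 March 2023 is a Wednesday, so the first Sunday is March 5.
3 March 2023 lies within the daylight-saving period (25 September 2022 – 5 March 2023), so Noror Canton is on daylight time, UTC+06:30.
13:45 local − 6h30m = 07:15 UTC.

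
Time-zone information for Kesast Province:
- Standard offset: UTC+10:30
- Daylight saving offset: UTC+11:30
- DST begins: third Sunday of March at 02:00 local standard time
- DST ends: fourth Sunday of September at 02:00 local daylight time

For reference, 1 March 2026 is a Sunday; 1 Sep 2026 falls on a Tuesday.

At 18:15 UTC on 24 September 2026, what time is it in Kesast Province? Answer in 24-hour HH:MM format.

1 March 2026 is a Sunday, so the first Sunday is March 1 and the third is March 15.
1 September 2026 is a Tuesday, so the first Sunday is September 6 and the fourth is September 27.
At the standard offset (UTC+10:30), 18:15 UTC + 10h30m = 04:45 Kesast Province standard time (rolling into the next day, 25 September 2026).
The standard-time date in Kesast Province, 25 September 2026, lies within the daylight-saving period (15 March – 27 September), so Kesast Province is on daylight time, UTC+11:30.
18:15 UTC + 11h30m = 05:45 local (rolling into the next day, 25 September 2026).

05:45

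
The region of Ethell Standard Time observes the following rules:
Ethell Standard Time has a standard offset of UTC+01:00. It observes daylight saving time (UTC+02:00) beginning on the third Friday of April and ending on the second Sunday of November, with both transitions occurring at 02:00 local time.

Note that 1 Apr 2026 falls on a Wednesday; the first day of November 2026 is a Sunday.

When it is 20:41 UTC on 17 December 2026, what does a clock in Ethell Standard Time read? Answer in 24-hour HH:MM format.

1 April 2026 is a Wednesday, so the first Friday is April 3 and the third is April 17.
1 November 2026 is a Sunday, so the first Sunday is November 1 and the second is November 8.
At the standard offset (UTC+01:00), 20:41 UTC + 1h = 21:41 Ethell Standard Time standard time.
The standard-time date in Ethell Standard Time, 17 December 2026, is outside the daylight-saving period (17 April – 8 November), so Ethell Standard Time is on standard time, UTC+01:00.
20:41 UTC + 1h = 21:41 local.

21:41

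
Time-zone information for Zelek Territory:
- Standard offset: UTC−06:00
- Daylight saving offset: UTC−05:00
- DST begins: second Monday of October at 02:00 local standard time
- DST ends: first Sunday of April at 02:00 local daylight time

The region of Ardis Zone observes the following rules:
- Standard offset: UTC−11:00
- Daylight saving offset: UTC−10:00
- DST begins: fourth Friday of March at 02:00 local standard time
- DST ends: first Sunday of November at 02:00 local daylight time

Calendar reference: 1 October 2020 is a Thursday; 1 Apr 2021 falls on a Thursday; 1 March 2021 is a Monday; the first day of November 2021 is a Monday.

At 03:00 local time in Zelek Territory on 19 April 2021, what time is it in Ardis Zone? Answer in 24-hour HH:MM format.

23:00

1 October 2020 is a Thursday, so the first Monday is October 5 and the second is October 12.
1 April 2021 is a Thursday, so the first Sunday is April 4.
Daylight saving runs 12 October 2020 – 4 April 2021; 19 April 2021 is outside that window, so Zelek Territory is on standard time at UTC−06:00.
03:00 Zelek Territory + 6h = 09:00 UTC.
1 March 2021 is a Monday, so the first Friday is March 5 and the fourth is March 26.
1 November 2021 is a Monday, so the first Sunday is November 7.
At the standard offset (UTC−11:00), 09:00 UTC − 11h = 22:00 Ardis Zone standard time (rolling into the previous day, 18 April 2021).
Daylight saving runs 26 March – 7 November; the standard-time date in Ardis Zone, 18 April 2021, is inside that window, so Ardis Zone is at UTC−10:00.
09:00 UTC − 10h = 23:00 Ardis Zone (rolling into the previous day, 18 April 2021).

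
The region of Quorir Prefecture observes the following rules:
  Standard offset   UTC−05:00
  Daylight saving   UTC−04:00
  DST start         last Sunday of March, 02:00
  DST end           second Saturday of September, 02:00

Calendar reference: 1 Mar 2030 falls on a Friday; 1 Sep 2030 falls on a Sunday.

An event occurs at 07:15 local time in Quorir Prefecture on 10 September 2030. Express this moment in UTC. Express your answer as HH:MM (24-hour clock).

11:15

1 March 2030 is a Friday, so Sundays fall on 3, 10, 17, 24, 31; the last is March 31.
1 September 2030 is a Sunday, so the first Saturday is September 7 and the second is September 14.
10 September 2030 lies within the daylight-saving period (31 March – 14 September), so Quorir Prefecture is on daylight time, UTC−04:00.
07:15 local + 4h = 11:15 UTC.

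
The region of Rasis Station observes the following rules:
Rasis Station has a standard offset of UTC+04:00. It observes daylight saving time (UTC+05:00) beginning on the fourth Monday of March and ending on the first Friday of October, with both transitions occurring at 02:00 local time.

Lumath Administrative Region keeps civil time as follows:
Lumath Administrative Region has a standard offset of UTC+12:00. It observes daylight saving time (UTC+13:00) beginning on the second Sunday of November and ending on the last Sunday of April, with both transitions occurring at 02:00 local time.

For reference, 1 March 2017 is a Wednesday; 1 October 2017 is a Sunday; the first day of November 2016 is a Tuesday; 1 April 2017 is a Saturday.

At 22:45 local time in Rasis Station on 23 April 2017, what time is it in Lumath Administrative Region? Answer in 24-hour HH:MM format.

1 March 2017 is a Wednesday, so the first Monday is March 6 and the fourth is March 27.
1 October 2017 is a Sunday, so the first Friday is October 6.
Daylight saving runs 27 March – 6 October; 23 April 2017 is inside that window, so Rasis Station is at UTC+05:00.
22:45 Rasis Station − 5h = 17:45 UTC.
1 November 2016 is a Tuesday, so the first Sunday is November 6 and the second is November 13.
1 April 2017 is a Saturday, so Sundays fall on 2, 9, 16, 23, 30; the last is April 30.
At the standard offset (UTC+12:00), 17:45 UTC + 12h = 05:45 Lumath Administrative Region standard time (rolling into the next day, 24 April 2017).
The standard-time date in Lumath Administrative Region, 24 April 2017, falls between 13 November 2016 and 30 April 2017, so daylight saving is in effect and Lumath Administrative Region is at UTC+13:00.
17:45 UTC + 13h = 06:45 Lumath Administrative Region (rolling into the next day, 24 April 2017).

06:45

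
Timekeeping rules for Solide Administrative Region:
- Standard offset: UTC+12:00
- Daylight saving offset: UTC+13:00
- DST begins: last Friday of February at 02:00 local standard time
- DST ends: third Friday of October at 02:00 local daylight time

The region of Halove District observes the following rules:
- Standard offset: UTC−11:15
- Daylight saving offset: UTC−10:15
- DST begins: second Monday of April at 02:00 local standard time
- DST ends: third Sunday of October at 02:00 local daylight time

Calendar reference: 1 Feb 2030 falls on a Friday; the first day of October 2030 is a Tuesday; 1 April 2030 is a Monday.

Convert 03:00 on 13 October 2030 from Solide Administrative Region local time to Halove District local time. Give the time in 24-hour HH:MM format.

03:45

1 February 2030 is a Friday, so Fridays fall on 1, 8, 15, 22; the last is February 22.
1 October 2030 is a Tuesday, so the first Friday is October 4 and the third is October 18.
13 October 2030 lies within the daylight-saving period (22 February – 18 October), so Solide Administrative Region is on daylight time, UTC+13:00.
03:00 Solide Administrative Region − 13h = 14:00 UTC (rolling into the previous day, 12 October 2030).
1 April 2030 is a Monday, so the first Monday is April 1 and the second is April 8.
1 October 2030 is a Tuesday, so the first Sunday is October 6 and the third is October 20.
At the standard offset (UTC−11:15), 14:00 UTC − 11h15m = 02:45 Halove District standard time.
The standard-time date in Halove District, 12 October 2030, falls between 8 April and 20 October, so daylight saving is in effect and Halove District is at UTC−10:15.
14:00 UTC − 10h15m = 03:45 Halove District.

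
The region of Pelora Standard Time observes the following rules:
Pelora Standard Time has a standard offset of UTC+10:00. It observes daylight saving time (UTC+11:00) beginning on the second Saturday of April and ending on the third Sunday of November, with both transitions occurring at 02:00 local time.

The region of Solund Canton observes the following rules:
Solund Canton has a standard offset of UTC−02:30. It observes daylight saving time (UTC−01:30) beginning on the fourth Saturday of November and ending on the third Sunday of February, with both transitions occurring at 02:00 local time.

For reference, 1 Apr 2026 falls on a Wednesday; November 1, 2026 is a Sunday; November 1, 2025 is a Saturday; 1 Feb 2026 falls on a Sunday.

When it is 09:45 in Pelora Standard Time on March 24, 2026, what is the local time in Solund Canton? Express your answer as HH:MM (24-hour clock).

21:15

1 April 2026 is a Wednesday, so the first Saturday is April 4 and the second is April 11.
1 November 2026 is a Sunday, so the first Sunday is November 1 and the third is November 15.
Daylight saving runs 11 April – 15 November; March 24, 2026 is outside that window, so Pelora Standard Time is on standard time at UTC+10:00.
09:45 Pelora Standard Time − 10h = 23:45 UTC (rolling into the previous day, 23 March 2026).
1 November 2025 is a Saturday, so the first Saturday is November 1 and the fourth is November 22.
1 February 2026 is a Sunday, so the first Sunday is February 1 and the third is February 15.
At the standard offset (UTC−02:30), 23:45 UTC − 2h30m = 21:15 Solund Canton standard time.
The standard-time date in Solund Canton, March 23, 2026, does not fall between 22 November 2025 and 15 February 2026, so daylight saving is not in effect and Solund Canton is at UTC−02:30.
23:45 UTC − 2h30m = 21:15 Solund Canton.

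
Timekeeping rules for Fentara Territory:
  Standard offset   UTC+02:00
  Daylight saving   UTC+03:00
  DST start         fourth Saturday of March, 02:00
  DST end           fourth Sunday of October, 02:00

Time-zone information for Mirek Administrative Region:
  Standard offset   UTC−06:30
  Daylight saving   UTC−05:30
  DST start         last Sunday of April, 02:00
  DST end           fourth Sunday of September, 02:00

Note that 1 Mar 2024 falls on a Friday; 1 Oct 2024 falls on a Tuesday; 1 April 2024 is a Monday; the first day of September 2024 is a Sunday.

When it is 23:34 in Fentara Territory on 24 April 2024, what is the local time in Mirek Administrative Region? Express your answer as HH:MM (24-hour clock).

1 March 2024 is a Friday, so the first Saturday is March 2 and the fourth is March 23.
1 October 2024 is a Tuesday, so the first Sunday is October 6 and the fourth is October 27.
24 April 2024 lies within the daylight-saving period (23 March – 27 October), so Fentara Territory is on daylight time, UTC+03:00.
23:34 Fentara Territory − 3h = 20:34 UTC.
1 April 2024 is a Monday, so Sundays fall on 7, 14, 21, 28; the last is April 28.
1 September 2024 is a Sunday, so the first Sunday is September 1 and the fourth is September 22.
At the standard offset (UTC−06:30), 20:34 UTC − 6h30m = 14:04 Mirek Administrative Region standard time.
The standard-time date in Mirek Administrative Region, 24 April 2024, is outside the daylight-saving period (28 April – 22 September), so Mirek Administrative Region is on standard time, UTC−06:30.
20:34 UTC − 6h30m = 14:04 Mirek Administrative Region.

14:04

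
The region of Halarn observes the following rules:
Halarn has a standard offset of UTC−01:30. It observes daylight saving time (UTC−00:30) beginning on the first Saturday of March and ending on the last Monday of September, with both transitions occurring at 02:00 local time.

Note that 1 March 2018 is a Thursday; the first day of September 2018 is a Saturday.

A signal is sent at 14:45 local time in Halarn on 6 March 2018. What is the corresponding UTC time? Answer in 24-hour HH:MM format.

1 March 2018 is a Thursday, so the first Saturday is March 3.
1 September 2018 is a Saturday, so Mondays fall on 3, 10, 17, 24; the last is September 24.
6 March 2018 lies within the daylight-saving period (3 March – 24 September), so Halarn is on daylight time, UTC−00:30.
14:45 local + 0h30m = 15:15 UTC.

15:15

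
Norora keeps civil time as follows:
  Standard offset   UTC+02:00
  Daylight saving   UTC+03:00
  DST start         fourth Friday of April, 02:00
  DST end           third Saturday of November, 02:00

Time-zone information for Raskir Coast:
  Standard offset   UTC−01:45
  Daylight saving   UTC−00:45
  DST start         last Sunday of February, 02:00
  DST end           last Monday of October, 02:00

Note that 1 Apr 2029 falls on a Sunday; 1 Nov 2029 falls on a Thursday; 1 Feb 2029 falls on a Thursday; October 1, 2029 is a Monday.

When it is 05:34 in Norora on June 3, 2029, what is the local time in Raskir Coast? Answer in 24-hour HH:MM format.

01:49

1 April 2029 is a Sunday, so the first Friday is April 6 and the fourth is April 27.
1 November 2029 is a Thursday, so the first Saturday is November 3 and the third is November 17.
June 3, 2029 falls between 27 April and 17 November, so daylight saving is in effect and Norora is at UTC+03:00.
05:34 Norora − 3h = 02:34 UTC.
1 February 2029 is a Thursday, so Sundays fall on 4, 11, 18, 25; the last is February 25.
1 October 2029 is a Monday, so Mondays fall on 1, 8, 15, 22, 29; the last is October 29.
At the standard offset (UTC−01:45), 02:34 UTC − 1h45m = 00:49 Raskir Coast standard time.
The standard-time date in Raskir Coast, June 3, 2029, lies within the daylight-saving period (25 February – 29 October), so Raskir Coast is on daylight time, UTC−00:45.
02:34 UTC − 0h45m = 01:49 Raskir Coast.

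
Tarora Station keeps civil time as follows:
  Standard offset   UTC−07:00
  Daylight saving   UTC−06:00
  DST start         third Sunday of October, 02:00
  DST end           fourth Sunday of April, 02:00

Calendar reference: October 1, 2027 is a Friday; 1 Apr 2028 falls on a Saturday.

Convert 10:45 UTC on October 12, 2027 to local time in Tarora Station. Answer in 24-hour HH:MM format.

03:45

1 October 2027 is a Friday, so the first Sunday is October 3 and the third is October 17.
1 April 2028 is a Saturday, so the first Sunday is April 2 and the fourth is April 23.
At the standard offset (UTC−07:00), 10:45 UTC − 7h = 03:45 Tarora Station standard time.
The standard-time date in Tarora Station, October 12, 2027, is outside the daylight-saving period (17 October 2027 – 23 April 2028), so Tarora Station is on standard time, UTC−07:00.
10:45 UTC − 7h = 03:45 local.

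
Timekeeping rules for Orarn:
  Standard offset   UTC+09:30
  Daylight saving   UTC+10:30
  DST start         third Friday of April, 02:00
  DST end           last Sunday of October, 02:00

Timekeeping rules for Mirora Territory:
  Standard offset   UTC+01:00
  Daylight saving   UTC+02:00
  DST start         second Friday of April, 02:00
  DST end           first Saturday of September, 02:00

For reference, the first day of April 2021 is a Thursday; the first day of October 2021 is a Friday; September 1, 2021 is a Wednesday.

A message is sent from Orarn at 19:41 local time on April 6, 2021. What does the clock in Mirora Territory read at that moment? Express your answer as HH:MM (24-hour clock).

1 April 2021 is a Thursday, so the first Friday is April 2 and the third is April 16.
1 October 2021 is a Friday, so Sundays fall on 3, 10, 17, 24, 31; the last is October 31.
April 6, 2021 is outside the daylight-saving period (16 April – 31 October), so Orarn is on standard time, UTC+09:30.
19:41 Orarn − 9h30m = 10:11 UTC.
1 April 2021 is a Thursday, so the first Friday is April 2 and the second is April 9.
1 September 2021 is a Wednesday, so the first Saturday is September 4.
At the standard offset (UTC+01:00), 10:11 UTC + 1h = 11:11 Mirora Territory standard time.
Daylight saving runs 9 April – 4 September; the standard-time date in Mirora Territory, April 6, 2021, is outside that window, so Mirora Territory is on standard time at UTC+01:00.
10:11 UTC + 1h = 11:11 Mirora Territory.

11:11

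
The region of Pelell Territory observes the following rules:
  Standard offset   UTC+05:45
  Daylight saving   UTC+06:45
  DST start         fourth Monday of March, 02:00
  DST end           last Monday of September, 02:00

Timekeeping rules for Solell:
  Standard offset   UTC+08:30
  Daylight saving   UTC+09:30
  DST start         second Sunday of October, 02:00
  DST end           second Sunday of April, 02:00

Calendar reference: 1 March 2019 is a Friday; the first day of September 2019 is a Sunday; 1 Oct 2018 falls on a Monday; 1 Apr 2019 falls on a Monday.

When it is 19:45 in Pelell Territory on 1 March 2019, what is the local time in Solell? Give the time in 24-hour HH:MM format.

1 March 2019 is a Friday, so the first Monday is March 4 and the fourth is March 25.
1 September 2019 is a Sunday, so Mondays fall on 2, 9, 16, 23, 30; the last is September 30.
Daylight saving runs 25 March – 30 September; 1 March 2019 is outside that window, so Pelell Territory is on standard time at UTC+05:45.
19:45 Pelell Territory − 5h45m = 14:00 UTC.
1 October 2018 is a Monday, so the first Sunday is October 7 and the second is October 14.
1 April 2019 is a Monday, so the first Sunday is April 7 and the second is April 14.
At the standard offset (UTC+08:30), 14:00 UTC + 8h30m = 22:30 Solell standard time.
Daylight saving runs 14 October 2018 – 14 April 2019; the standard-time date in Solell, 1 March 2019, is inside that window, so Solell is at UTC+09:30.
14:00 UTC + 9h30m = 23:30 Solell.

23:30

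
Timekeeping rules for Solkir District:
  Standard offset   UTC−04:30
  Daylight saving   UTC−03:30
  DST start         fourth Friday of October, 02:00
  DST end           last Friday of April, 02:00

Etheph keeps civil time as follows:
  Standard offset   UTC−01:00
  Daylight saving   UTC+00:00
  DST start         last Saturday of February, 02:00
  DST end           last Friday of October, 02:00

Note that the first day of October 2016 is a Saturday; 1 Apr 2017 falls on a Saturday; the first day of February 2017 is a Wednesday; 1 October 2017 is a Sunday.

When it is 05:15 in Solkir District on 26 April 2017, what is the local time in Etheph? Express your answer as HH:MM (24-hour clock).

1 October 2016 is a Saturday, so the first Friday is October 7 and the fourth is October 28.
1 April 2017 is a Saturday, so Fridays fall on 7, 14, 21, 28; the last is April 28.
26 April 2017 lies within the daylight-saving period (28 October 2016 – 28 April 2017), so Solkir District is on daylight time, UTC−03:30.
05:15 Solkir District + 3h30m = 08:45 UTC.
1 February 2017 is a Wednesday, so Saturdays fall on 4, 11, 18, 25; the last is February 25.
1 October 2017 is a Sunday, so Fridays fall on 6, 13, 20, 27; the last is October 27.
At the standard offset (UTC−01:00), 08:45 UTC − 1h = 07:45 Etheph standard time.
The standard-time date in Etheph, 26 April 2017, lies within the daylight-saving period (25 February – 27 October), so Etheph is on daylight time, UTC+00:00.
08:45 UTC + 0h = 08:45 Etheph.

08:45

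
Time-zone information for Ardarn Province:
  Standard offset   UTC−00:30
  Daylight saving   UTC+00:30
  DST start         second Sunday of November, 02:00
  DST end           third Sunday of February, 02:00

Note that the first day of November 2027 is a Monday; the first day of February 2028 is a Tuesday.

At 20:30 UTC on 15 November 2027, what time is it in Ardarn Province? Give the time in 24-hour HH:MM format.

1 November 2027 is a Monday, so the first Sunday is November 7 and the second is November 14.
1 February 2028 is a Tuesday, so the first Sunday is February 6 and the third is February 20.
At the standard offset (UTC−00:30), 20:30 UTC − 0h30m = 20:00 Ardarn Province standard time.
The standard-time date in Ardarn Province, 15 November 2027, falls between 14 November 2027 and 20 February 2028, so daylight saving is in effect and Ardarn Province is at UTC+00:30.
20:30 UTC + 0h30m = 21:00 local.

21:00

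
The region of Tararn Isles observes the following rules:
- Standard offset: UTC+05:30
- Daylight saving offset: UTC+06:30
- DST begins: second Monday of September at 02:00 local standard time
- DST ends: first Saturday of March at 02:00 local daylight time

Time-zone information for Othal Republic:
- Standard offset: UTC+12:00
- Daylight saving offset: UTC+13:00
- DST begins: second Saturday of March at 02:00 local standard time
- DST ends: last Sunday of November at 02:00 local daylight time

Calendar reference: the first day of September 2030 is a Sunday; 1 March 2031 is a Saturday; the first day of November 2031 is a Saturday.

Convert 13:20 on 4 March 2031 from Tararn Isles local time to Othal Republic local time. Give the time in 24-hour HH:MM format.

1 September 2030 is a Sunday, so the first Monday is September 2 and the second is September 9.
1 March 2031 is a Saturday, so the first Saturday is March 1.
4 March 2031 is outside the daylight-saving period (9 September 2030 – 1 March 2031), so Tararn Isles is on standard time, UTC+05:30.
13:20 Tararn Isles − 5h30m = 07:50 UTC.
1 March 2031 is a Saturday, so the first Saturday is March 1 and the second is March 8.
1 November 2031 is a Saturday, so Sundays fall on 2, 9, 16, 23, 30; the last is November 30.
At the standard offset (UTC+12:00), 07:50 UTC + 12h = 19:50 Othal Republic standard time.
Daylight saving runs 8 March – 30 November; the standard-time date in Othal Republic, 4 March 2031, is outside that window, so Othal Republic is on standard time at UTC+12:00.
07:50 UTC + 12h = 19:50 Othal Republic.

19:50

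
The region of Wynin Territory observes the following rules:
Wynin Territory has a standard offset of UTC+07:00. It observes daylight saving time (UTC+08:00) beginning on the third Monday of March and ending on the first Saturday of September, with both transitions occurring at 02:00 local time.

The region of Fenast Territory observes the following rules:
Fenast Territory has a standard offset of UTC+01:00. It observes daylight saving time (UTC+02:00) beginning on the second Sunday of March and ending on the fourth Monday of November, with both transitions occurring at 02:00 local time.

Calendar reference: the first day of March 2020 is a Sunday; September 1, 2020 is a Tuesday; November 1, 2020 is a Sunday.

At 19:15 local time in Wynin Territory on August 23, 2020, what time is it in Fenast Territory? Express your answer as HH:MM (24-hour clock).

1 March 2020 is a Sunday, so the first Monday is March 2 and the third is March 16.
1 September 2020 is a Tuesday, so the first Saturday is September 5.
August 23, 2020 lies within the daylight-saving period (16 March – 5 September), so Wynin Territory is on daylight time, UTC+08:00.
19:15 Wynin Territory − 8h = 11:15 UTC.
1 March 2020 is a Sunday, so the first Sunday is March 1 and the second is March 8.
1 November 2020 is a Sunday, so the first Monday is November 2 and the fourth is November 23.
At the standard offset (UTC+01:00), 11:15 UTC + 1h = 12:15 Fenast Territory standard time.
The standard-time date in Fenast Territory, August 23, 2020, lies within the daylight-saving period (8 March – 23 November), so Fenast Territory is on daylight time, UTC+02:00.
11:15 UTC + 2h = 13:15 Fenast Territory.

13:15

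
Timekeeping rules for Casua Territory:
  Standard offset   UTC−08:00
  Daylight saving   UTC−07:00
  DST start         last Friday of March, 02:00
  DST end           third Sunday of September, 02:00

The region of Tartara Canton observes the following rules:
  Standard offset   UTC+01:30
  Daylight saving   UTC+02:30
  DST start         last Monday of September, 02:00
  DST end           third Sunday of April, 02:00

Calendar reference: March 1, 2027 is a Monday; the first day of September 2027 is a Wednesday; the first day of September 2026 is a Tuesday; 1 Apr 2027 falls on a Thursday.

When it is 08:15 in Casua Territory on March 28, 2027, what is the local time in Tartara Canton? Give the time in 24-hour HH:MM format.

1 March 2027 is a Monday, so Fridays fall on 5, 12, 19, 26; the last is March 26.
1 September 2027 is a Wednesday, so the first Sunday is September 5 and the third is September 19.
March 28, 2027 lies within the daylight-saving period (26 March – 19 September), so Casua Territory is on daylight time, UTC−07:00.
08:15 Casua Territory + 7h = 15:15 UTC.
1 September 2026 is a Tuesday, so Mondays fall on 7, 14, 21, 28; the last is September 28.
1 April 2027 is a Thursday, so the first Sunday is April 4 and the third is April 18.
At the standard offset (UTC+01:30), 15:15 UTC + 1h30m = 16:45 Tartara Canton standard time.
Daylight saving runs 28 September 2026 – 18 April 2027; the standard-time date in Tartara Canton, March 28, 2027, is inside that window, so Tartara Canton is at UTC+02:30.
15:15 UTC + 2h30m = 17:45 Tartara Canton.

17:45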